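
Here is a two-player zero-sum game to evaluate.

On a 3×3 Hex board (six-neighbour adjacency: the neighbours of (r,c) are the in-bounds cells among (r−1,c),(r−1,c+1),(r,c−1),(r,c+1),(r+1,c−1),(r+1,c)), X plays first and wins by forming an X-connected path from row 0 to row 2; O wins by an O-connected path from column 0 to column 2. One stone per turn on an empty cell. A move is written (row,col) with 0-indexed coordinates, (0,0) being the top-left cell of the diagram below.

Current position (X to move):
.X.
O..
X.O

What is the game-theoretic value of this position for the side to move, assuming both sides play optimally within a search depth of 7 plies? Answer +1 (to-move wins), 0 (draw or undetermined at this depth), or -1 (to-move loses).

value(.X./O../X.O, X) = +1

p1 X@[.X./O../X.O]: (0,0)[XX./O../X.O]-1 (0,2)[.XX/O../X.O]-1 (1,1)[.X./OX./X.O]+1* (1,2)[.X./O.X/X.O]-1 (2,1)[.X./O../XXO]-1
p2 O@[.X./OX./X.O] terminal -1; root [.X./O../X.O] d7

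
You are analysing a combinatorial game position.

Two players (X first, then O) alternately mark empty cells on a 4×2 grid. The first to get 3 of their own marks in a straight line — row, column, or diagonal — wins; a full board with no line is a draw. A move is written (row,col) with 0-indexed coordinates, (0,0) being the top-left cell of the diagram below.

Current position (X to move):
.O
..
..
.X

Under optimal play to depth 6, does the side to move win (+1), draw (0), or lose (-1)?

value(.O/../../.X, X) = 0

[.O/../../.X] X move#1: (0,0):+0/XO/../../.X*, (1,0):+0/.O/X./../.X, (1,1):+0/.O/.X/../.X, (2,0):+0/.O/../X./.X, (2,1):+0/.O/../.X/.X, (3,0):+0/.O/../../XX
[XO/../../.X] O move#2: (1,0):+0/XO/O./../.X*, (1,1):+0/XO/.O/../.X, (2,0):+0/XO/../O./.X, (2,1):+0/XO/../.O/.X, (3,0):+0/XO/../../OX
[XO/O./../.X] X move#3: (1,1):+0/XO/OX/../.X*, (2,0):+0/XO/O./X./.X, (2,1):+0/XO/O./.X/.X, (3,0):+0/XO/O./../XX
[XO/OX/../.X] O move#4: (2,0):-1/XO/OX/O./.X, (2,1):+0/XO/OX/.O/.X*, (3,0):-1/XO/OX/../OX
[XO/OX/.O/.X] X move#5: (2,0):+0/XO/OX/XO/.X*, (3,0):+0/XO/OX/.O/XX
[XO/OX/XO/.X] O move#6: (3,0):+0/XO/OX/XO/OX*
[XO/OX/XO/OX] end (terminal +0, X#7); searched .O/../../.X to 6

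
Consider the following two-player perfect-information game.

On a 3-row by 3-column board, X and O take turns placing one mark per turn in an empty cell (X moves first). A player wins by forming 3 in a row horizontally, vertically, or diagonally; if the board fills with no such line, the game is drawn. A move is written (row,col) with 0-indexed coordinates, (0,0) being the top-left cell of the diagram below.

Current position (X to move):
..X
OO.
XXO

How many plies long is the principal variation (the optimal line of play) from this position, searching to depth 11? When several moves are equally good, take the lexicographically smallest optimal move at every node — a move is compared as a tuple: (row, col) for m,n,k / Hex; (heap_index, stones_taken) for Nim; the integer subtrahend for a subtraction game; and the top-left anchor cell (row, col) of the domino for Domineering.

PV length from [..X/OO./XXO]: 2 plies

ply 1, X at ..X/OO./XXO | (0,0)=-1→X.X/OO./XXO*; (0,1)=-1→.XX/OO./XXO; (1,2)=-1→..X/OOX/XXO
ply 2, O at X.X/OO./XXO | (0,1)=+0→XOX/OO./XXO; (1,2)=+1→X.X/OOO/XXO*
ply 3: X.X/OOO/XXO is terminal -1 (X); from ..X/OO./XXO depth 11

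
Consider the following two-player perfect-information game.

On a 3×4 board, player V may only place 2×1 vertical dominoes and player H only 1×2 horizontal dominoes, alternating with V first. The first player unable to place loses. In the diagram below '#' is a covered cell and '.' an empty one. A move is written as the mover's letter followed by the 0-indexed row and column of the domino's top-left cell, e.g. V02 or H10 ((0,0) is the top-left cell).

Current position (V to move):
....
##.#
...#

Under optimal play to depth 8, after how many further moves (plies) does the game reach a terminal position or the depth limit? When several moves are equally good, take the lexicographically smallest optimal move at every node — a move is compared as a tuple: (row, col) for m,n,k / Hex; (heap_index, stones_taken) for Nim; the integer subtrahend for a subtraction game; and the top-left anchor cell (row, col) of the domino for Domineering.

ply 1, V at ..../##.#/...# | V02=-1→..#./####/...#*; V12=-1→..../####/..##
ply 2, H at ..#./####/...# | H00=+1→###./####/...#*; H20=+1→..#./####/##.#; H21=+1→..#./####/.###
ply 3: ###./####/...# is terminal -1 (V); from ..../##.#/...# depth 8

PV length from [..../##.#/...#]: 2 plies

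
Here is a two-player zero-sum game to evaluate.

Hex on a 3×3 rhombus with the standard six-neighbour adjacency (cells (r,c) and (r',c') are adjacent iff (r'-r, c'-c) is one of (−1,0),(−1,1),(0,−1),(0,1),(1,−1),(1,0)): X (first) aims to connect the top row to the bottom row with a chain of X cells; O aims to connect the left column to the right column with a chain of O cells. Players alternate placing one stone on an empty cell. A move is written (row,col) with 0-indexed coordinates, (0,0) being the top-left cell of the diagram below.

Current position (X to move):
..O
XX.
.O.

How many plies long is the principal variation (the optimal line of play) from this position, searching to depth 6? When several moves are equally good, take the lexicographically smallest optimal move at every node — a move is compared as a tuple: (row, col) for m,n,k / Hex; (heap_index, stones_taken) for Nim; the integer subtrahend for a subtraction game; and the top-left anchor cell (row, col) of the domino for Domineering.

PV length from [..O/XX./.O.]: 5 plies

[..O/XX./.O.] X move#1: (0,0):-1/X.O/XX./.O., (0,1):-1/.XO/XX./.O., (1,2):+1/..O/XXX/.O.*, (2,0):+1/..O/XX./XO., (2,2):+1/..O/XX./.OX
[..O/XXX/.O.] O move#2: (0,0):-1/O.O/XXX/.O.*, (0,1):-1/.OO/XXX/.O., (2,0):-1/..O/XXX/OO., (2,2):-1/..O/XXX/.OO
[O.O/XXX/.O.] X move#3: (0,1):+1/OXO/XXX/.O.*, (2,0):-1/O.O/XXX/XO., (2,2):-1/O.O/XXX/.OX
[OXO/XXX/.O.] O move#4: (2,0):-1/OXO/XXX/OO.*, (2,2):-1/OXO/XXX/.OO
[OXO/XXX/OO.] X move#5: (2,2):+1/OXO/XXX/OOX*
[OXO/XXX/OOX] end (terminal -1, O#6); searched ..O/XX./.O. to 6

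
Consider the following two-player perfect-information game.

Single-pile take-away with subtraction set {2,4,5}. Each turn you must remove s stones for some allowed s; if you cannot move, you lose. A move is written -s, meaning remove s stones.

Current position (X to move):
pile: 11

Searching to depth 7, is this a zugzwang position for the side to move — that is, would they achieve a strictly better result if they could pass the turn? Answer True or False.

zugzwang(11, X) = False

p1 X@[11]: -2[9]-1 -4[7]+1* -5[6]-1
p2 O@[7]: -2[5]-1* -4[3]-1 -5[2]-1
p3 X@[5]: -2[3]-1 -4[1]+1* -5[0]+1
p4 O@[1] terminal -1; root [11] d7
suppose X passes — search the same position with O to move:
pass> p1 O@[11]: -2[9]-1 -4[7]+1* -5[6]-1
pass> p2 X@[7]: -2[5]-1* -4[3]-1 -5[2]-1
pass> p3 O@[5]: -2[3]-1 -4[1]+1* -5[0]+1
pass> p4 X@[1] terminal -1; root [11] d7
for X: play +1, pass -1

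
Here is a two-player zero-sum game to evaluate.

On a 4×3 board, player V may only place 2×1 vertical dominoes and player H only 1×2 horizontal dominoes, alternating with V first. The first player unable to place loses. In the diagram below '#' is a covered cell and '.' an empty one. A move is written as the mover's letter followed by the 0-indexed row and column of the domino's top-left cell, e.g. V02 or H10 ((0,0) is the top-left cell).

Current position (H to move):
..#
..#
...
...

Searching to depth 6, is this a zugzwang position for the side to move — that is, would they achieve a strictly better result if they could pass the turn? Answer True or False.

zugzwang(..#/..#/.../..., H) = False

ply 1, H at ..#/..#/.../... | H00=-1→###/..#/.../...*; H10=-1→..#/###/.../...; H20=-1→..#/..#/##./...; H21=-1→..#/..#/.##/...; H30=-1→..#/..#/.../##.; H31=-1→..#/..#/.../.##
ply 2, V at ###/..#/.../... | V10=-1→###/#.#/#../...; V11=+1→###/.##/.#./...*; V20=-1→###/..#/#../#..; V21=+1→###/..#/.#./.#.; V22=-1→###/..#/..#/..#
ply 3, H at ###/.##/.#./... | H30=-1→###/.##/.#./##.*; H31=-1→###/.##/.#./.##
ply 4, V at ###/.##/.#./##. | V10=+1→###/###/##./##.*; V22=+1→###/.##/.##/###
ply 5: ###/###/##./##. is terminal -1 (H); from ..#/..#/.../... depth 6
if H skipped the turn, V would face:
~ ply 1, V at ..#/..#/.../... | V00=+1→#.#/#.#/.../...*; V01=+1→.##/.##/.../...; V10=-1→..#/#.#/#../...; V11=+1→..#/.##/.#./...; V20=+1→..#/..#/#../#..; V21=+1→..#/..#/.#./.#.; V22=+1→..#/..#/..#/..#
~ ply 2, H at #.#/#.#/.../... | H20=-1→#.#/#.#/##./...*; H21=-1→#.#/#.#/.##/...; H30=-1→#.#/#.#/.../##.; H31=-1→#.#/#.#/.../.##
~ ply 3, V at #.#/#.#/##./... | V01=-1→###/###/##./...; V22=+1→#.#/#.#/###/..#*
~ ply 4, H at #.#/#.#/###/..# | H30=-1→#.#/#.#/###/###*
~ ply 5, V at #.#/#.#/###/### | V01=+1→###/###/###/###*
~ ply 6: ###/###/###/### is terminal -1 (H); from ..#/..#/.../... depth 6
compare (H): move=-1 vs pass=-1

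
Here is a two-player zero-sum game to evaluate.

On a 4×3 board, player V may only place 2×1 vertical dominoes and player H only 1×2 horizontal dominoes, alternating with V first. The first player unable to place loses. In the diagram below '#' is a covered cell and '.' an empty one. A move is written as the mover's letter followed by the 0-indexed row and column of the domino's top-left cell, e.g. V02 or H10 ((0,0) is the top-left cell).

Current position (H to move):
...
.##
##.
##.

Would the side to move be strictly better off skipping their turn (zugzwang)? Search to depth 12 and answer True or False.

zugzwang(.../.##/##./##., H) = False

[.../.##/##./##.] H move#1: H00:-1/##./.##/##./##.*, H01:-1/.##/.##/##./##.
[##./.##/##./##.] V move#2: V22:+1/##./.##/###/###*
[##./.##/###/###] end (terminal -1, H#3); searched .../.##/##./##. to 12
pass branch (V moves first from the same position):
  | [.../.##/##./##.] V move#1: V00:+1/#../###/##./##.*, V22:-1/.../.##/###/###
  | [#../###/##./##.] H move#2: H01:-1/###/###/##./##.*
  | [###/###/##./##.] V move#3: V22:+1/###/###/###/###*
  | [###/###/###/###] end (terminal -1, H#4); searched .../.##/##./##. to 12
H moving scores -1; H passing scores -1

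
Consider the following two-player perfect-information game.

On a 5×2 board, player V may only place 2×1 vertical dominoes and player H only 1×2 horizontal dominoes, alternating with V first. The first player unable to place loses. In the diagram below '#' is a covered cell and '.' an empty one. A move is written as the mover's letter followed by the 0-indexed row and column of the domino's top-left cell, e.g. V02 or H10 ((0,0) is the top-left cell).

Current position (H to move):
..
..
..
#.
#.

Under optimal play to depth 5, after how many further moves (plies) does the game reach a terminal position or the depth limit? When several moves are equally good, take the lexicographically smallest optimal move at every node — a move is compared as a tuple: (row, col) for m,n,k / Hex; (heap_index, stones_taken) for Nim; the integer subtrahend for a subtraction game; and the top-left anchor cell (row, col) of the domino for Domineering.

PV length from [../../../#./#.]: 3 plies

[../../../#./#.] H move#1: H00:-1/##/../../#./#., H10:+1/../##/../#./#.*, H20:-1/../../##/#./#.
[../##/../#./#.] V move#2: V21:-1/../##/.#/##/#.*, V31:-1/../##/../##/##
[../##/.#/##/#.] H move#3: H00:+1/##/##/.#/##/#.*
[##/##/.#/##/#.] end (terminal -1, V#4); searched ../../../#./#. to 5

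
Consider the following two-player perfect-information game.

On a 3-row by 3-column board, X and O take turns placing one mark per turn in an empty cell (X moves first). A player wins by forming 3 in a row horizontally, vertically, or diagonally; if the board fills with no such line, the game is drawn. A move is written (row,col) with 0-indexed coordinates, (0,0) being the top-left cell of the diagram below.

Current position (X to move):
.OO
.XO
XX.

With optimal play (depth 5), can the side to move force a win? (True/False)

p1 X@[.OO/.XO/XX.]: (0,0)[XOO/.XO/XX.]-1 (1,0)[.OO/XXO/XX.]-1 (2,2)[.OO/.XO/XXX]+1*
p2 O@[.OO/.XO/XXX] terminal -1; root [.OO/.XO/XX.] d5

X winning at [.OO/.XO/XX.]: True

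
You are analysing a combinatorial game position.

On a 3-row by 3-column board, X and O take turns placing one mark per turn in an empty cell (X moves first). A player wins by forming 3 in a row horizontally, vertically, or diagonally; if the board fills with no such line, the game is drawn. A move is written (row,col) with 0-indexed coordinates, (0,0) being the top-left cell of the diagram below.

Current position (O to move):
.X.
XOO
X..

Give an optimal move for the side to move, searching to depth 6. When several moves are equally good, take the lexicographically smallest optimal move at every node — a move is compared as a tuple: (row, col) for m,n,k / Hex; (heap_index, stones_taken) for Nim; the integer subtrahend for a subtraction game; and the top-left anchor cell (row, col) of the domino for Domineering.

p1 O@[.X./XOO/X..]: (0,0)[OX./XOO/X..]+0* (0,2)[.XO/XOO/X..]-1 (2,1)[.X./XOO/XO.]-1 (2,2)[.X./XOO/X.O]-1
p2 X@[OX./XOO/X..]: (0,2)[OXX/XOO/X..]-1 (2,1)[OX./XOO/XX.]-1 (2,2)[OX./XOO/X.X]+0*
p3 O@[OX./XOO/X.X]: (0,2)[OXO/XOO/X.X]-1 (2,1)[OX./XOO/XOX]+0*
p4 X@[OX./XOO/XOX]: (0,2)[OXX/XOO/XOX]+0*
p5 O@[OXX/XOO/XOX] terminal +0; root [.X./XOO/X..] d6

O's best at [.X./XOO/X..]: (0,0)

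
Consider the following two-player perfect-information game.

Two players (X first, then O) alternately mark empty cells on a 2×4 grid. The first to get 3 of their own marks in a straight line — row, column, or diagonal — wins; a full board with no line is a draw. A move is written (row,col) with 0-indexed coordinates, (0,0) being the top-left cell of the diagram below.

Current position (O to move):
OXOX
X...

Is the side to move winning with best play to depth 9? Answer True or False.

[OXOX/X...] O move#1: (1,1):+0/OXOX/XO..*, (1,2):+0/OXOX/X.O., (1,3):+0/OXOX/X..O
[OXOX/XO..] X move#2: (1,2):+0/OXOX/XOX.*, (1,3):+0/OXOX/XO.X
[OXOX/XOX.] O move#3: (1,3):+0/OXOX/XOXO*
[OXOX/XOXO] end (terminal +0, X#4); searched OXOX/X... to 9

O winning at [OXOX/X...]: False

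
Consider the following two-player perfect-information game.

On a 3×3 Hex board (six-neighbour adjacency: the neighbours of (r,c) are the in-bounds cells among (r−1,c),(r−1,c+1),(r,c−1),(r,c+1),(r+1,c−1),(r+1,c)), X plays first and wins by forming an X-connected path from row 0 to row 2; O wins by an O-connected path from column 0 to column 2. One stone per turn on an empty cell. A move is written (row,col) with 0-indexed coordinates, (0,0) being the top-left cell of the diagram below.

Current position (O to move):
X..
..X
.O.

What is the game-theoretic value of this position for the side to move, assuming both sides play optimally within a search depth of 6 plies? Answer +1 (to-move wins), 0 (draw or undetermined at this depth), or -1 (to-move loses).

p1 O@[X../..X/.O.]: (0,1)[XO./..X/.O.]-1 (0,2)[X.O/..X/.O.]-1 (1,0)[X../O.X/.O.]-1 (1,1)[X../.OX/.O.]+1* (2,0)[X../..X/OO.]-1 (2,2)[X../..X/.OO]-1
p2 X@[X../.OX/.O.]: (0,1)[XX./.OX/.O.]-1* (0,2)[X.X/.OX/.O.]-1 (1,0)[X../XOX/.O.]-1 (2,0)[X../.OX/XO.]-1 (2,2)[X../.OX/.OX]-1
p3 O@[XX./.OX/.O.]: (0,2)[XXO/.OX/.O.]+1* (1,0)[XX./OOX/.O.]+1 (2,0)[XX./.OX/OO.]+1 (2,2)[XX./.OX/.OO]+1
p4 X@[XXO/.OX/.O.]: (1,0)[XXO/XOX/.O.]-1* (2,0)[XXO/.OX/XO.]-1 (2,2)[XXO/.OX/.OX]-1
p5 O@[XXO/XOX/.O.]: (2,0)[XXO/XOX/OO.]+1* (2,2)[XXO/XOX/.OO]-1
p6 X@[XXO/XOX/OO.] terminal -1; root [X../..X/.O.] d6

value(X../..X/.O., O) = +1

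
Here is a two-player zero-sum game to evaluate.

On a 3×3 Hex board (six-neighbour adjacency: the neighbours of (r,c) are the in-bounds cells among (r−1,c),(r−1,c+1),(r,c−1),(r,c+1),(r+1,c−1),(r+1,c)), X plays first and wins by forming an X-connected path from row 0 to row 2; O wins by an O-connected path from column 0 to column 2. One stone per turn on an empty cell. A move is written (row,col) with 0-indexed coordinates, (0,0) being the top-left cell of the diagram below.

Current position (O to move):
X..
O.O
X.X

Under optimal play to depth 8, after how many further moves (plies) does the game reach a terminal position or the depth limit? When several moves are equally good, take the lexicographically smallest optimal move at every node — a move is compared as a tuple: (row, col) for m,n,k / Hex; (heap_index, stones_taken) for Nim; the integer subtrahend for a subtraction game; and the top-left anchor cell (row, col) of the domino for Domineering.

[X../O.O/X.X] O move#1: (0,1):+1/XO./O.O/X.X*, (0,2):+1/X.O/O.O/X.X, (1,1):+1/X../OOO/X.X, (2,1):-1/X../O.O/XOX
[XO./O.O/X.X] X move#2: (0,2):-1/XOX/O.O/X.X*, (1,1):-1/XO./OXO/X.X, (2,1):-1/XO./O.O/XXX
[XOX/O.O/X.X] O move#3: (1,1):+1/XOX/OOO/X.X*, (2,1):-1/XOX/O.O/XOX
[XOX/OOO/X.X] end (terminal -1, X#4); searched X../O.O/X.X to 8

PV length from [X../O.O/X.X]: 3 plies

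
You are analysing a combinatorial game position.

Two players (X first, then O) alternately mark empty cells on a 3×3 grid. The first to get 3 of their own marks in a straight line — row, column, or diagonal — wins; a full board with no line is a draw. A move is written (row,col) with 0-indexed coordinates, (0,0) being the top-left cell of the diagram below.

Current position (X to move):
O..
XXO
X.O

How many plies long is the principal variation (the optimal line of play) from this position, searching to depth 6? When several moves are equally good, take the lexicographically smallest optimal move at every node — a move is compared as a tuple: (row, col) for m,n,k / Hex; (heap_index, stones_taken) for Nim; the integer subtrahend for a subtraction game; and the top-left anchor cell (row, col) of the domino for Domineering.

PV length from [O../XXO/X.O]: 1 ply

p1 X@[O../XXO/X.O]: (0,1)[OX./XXO/X.O]-1 (0,2)[O.X/XXO/X.O]+1* (2,1)[O../XXO/XXO]-1
p2 O@[O.X/XXO/X.O] terminal -1; root [O../XXO/X.O] d6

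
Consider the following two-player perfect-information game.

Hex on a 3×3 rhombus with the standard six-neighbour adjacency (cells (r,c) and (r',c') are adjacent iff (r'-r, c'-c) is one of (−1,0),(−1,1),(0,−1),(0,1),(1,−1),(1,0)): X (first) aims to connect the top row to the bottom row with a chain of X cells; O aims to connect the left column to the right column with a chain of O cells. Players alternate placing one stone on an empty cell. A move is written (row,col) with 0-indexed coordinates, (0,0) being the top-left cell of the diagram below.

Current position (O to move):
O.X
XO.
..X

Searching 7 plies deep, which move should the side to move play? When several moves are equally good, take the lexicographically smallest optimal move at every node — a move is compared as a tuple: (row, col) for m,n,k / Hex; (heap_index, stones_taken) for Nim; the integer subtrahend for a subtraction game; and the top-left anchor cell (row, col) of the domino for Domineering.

O's best at [O.X/XO./..X]: (1,2)

[O.X/XO./..X] O move#1: (0,1):-1/OOX/XO./..X, (1,2):+1/O.X/XOO/..X*, (2,0):-1/O.X/XO./O.X, (2,1):-1/O.X/XO./.OX
[O.X/XOO/..X] X move#2: (0,1):-1/OXX/XOO/..X*, (2,0):-1/O.X/XOO/X.X, (2,1):-1/O.X/XOO/.XX
[OXX/XOO/..X] O move#3: (2,0):+1/OXX/XOO/O.X*, (2,1):-1/OXX/XOO/.OX
[OXX/XOO/O.X] end (terminal -1, X#4); searched O.X/XO./..X to 7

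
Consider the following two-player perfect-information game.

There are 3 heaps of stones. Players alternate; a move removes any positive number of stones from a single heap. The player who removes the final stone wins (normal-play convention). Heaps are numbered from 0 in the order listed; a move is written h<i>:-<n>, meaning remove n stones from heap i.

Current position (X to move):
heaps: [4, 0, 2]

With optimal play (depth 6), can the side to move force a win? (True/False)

X winning at [(4,0,2)]: True

p1 X@[(4,0,2)]: h0:-1[(3,0,2)]-1 h0:-2[(2,0,2)]+1* h0:-3[(1,0,2)]-1 h0:-4[(0,0,2)]-1 h2:-1[(4,0,1)]-1 h2:-2[(4,0,0)]-1
p2 O@[(2,0,2)]: h0:-1[(1,0,2)]-1* h0:-2[(0,0,2)]-1 h2:-1[(2,0,1)]-1 h2:-2[(2,0,0)]-1
p3 X@[(1,0,2)]: h0:-1[(0,0,2)]-1 h2:-1[(1,0,1)]+1* h2:-2[(1,0,0)]-1
p4 O@[(1,0,1)]: h0:-1[(0,0,1)]-1* h2:-1[(1,0,0)]-1
p5 X@[(0,0,1)]: h2:-1[(0,0,0)]+1*
p6 O@[(0,0,0)] terminal -1; root [(4,0,2)] d6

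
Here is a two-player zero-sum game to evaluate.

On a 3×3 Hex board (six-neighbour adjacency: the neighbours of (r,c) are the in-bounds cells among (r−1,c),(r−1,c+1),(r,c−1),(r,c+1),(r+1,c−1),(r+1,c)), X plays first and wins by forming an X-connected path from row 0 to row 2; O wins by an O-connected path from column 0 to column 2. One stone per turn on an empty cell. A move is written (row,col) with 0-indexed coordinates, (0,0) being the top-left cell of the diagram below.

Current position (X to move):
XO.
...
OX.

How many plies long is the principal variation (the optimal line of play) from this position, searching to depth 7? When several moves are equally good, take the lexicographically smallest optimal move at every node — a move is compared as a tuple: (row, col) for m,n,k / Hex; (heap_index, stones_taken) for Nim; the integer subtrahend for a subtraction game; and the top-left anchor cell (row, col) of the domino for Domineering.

PV length from [XO./.../OX.]: 3 plies

ply 1, X at XO./.../OX. | (0,2)=+1→XOX/.../OX.*; (1,0)=-1→XO./X../OX.; (1,1)=+1→XO./.X./OX.; (1,2)=-1→XO./..X/OX.; (2,2)=-1→XO./.../OXX
ply 2, O at XOX/.../OX. | (1,0)=-1→XOX/O../OX.*; (1,1)=-1→XOX/.O./OX.; (1,2)=-1→XOX/..O/OX.; (2,2)=-1→XOX/.../OXO
ply 3, X at XOX/O../OX. | (1,1)=+1→XOX/OX./OX.*; (1,2)=+1→XOX/O.X/OX.; (2,2)=+1→XOX/O../OXX
ply 4: XOX/OX./OX. is terminal -1 (O); from XO./.../OX. depth 7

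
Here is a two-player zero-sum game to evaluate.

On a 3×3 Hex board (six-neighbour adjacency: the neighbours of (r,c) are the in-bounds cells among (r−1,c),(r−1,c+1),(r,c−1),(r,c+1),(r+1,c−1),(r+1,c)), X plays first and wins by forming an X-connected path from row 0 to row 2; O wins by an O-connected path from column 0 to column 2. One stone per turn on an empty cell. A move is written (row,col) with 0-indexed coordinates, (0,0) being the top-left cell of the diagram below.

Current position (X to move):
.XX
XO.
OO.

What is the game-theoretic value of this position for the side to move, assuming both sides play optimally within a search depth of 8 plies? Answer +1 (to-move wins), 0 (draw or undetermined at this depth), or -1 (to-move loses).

[.XX/XO./OO.] X move#1: (0,0):-1/XXX/XO./OO.*, (1,2):-1/.XX/XOX/OO., (2,2):-1/.XX/XO./OOX
[XXX/XO./OO.] O move#2: (1,2):+1/XXX/XOO/OO.*, (2,2):+1/XXX/XO./OOO
[XXX/XOO/OO.] end (terminal -1, X#3); searched .XX/XO./OO. to 8

value(.XX/XO./OO., X) = -1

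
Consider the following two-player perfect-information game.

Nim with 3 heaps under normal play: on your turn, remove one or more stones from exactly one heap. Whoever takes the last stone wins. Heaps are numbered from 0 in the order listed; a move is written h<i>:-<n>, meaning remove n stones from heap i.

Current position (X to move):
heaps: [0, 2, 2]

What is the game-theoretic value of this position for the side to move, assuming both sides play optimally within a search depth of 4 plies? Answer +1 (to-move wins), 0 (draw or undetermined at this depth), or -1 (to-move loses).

value((0,2,2), X) = -1

ply 1, X at (0,2,2) | h1:-1=-1→(0,1,2)*; h1:-2=-1→(0,0,2); h2:-1=-1→(0,2,1); h2:-2=-1→(0,2,0)
ply 2, O at (0,1,2) | h1:-1=-1→(0,0,2); h2:-1=+1→(0,1,1)*; h2:-2=-1→(0,1,0)
ply 3, X at (0,1,1) | h1:-1=-1→(0,0,1)*; h2:-1=-1→(0,1,0)
ply 4, O at (0,0,1) | h2:-1=+1→(0,0,0)*
ply 5: (0,0,0) is terminal -1 (X); from (0,2,2) depth 4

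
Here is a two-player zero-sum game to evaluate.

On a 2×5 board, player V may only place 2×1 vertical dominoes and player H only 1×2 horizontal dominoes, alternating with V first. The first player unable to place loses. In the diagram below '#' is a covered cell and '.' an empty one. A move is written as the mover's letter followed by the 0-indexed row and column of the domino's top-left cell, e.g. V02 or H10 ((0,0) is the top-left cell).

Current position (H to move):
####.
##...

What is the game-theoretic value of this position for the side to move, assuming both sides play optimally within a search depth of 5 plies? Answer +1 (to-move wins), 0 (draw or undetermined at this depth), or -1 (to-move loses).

value(####./##..., H) = +1

[####./##...] H move#1: H12:-1/####./####., H13:+1/####./##.##*
[####./##.##] end (terminal -1, V#2); searched ####./##... to 5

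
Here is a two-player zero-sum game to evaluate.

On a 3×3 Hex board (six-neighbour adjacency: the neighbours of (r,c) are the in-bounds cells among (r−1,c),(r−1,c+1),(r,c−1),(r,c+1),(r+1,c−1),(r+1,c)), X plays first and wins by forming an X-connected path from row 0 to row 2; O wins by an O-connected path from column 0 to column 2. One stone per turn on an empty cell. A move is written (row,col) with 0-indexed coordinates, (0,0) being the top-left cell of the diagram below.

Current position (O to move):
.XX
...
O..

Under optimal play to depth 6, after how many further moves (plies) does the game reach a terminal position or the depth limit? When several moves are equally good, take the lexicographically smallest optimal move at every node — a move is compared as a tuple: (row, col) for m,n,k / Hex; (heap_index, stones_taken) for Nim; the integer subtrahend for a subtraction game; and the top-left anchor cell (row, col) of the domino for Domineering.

ply 1, O at .XX/.../O.. | (0,0)=-1→OXX/.../O..; (1,0)=-1→.XX/O../O..; (1,1)=-1→.XX/.O./O..; (1,2)=+1→.XX/..O/O..*; (2,1)=+1→.XX/.../OO.; (2,2)=-1→.XX/.../O.O
ply 2, X at .XX/..O/O.. | (0,0)=-1→XXX/..O/O..*; (1,0)=-1→.XX/X.O/O..; (1,1)=-1→.XX/.XO/O..; (2,1)=-1→.XX/..O/OX.; (2,2)=-1→.XX/..O/O.X
ply 3, O at XXX/..O/O.. | (1,0)=+1→XXX/O.O/O..*; (1,1)=+1→XXX/.OO/O..; (2,1)=+1→XXX/..O/OO.; (2,2)=+1→XXX/..O/O.O
ply 4, X at XXX/O.O/O.. | (1,1)=-1→XXX/OXO/O..*; (2,1)=-1→XXX/O.O/OX.; (2,2)=-1→XXX/O.O/O.X
ply 5, O at XXX/OXO/O.. | (2,1)=+1→XXX/OXO/OO.*; (2,2)=-1→XXX/OXO/O.O
ply 6: XXX/OXO/OO. is terminal -1 (X); from .XX/.../O.. depth 6

PV length from [.XX/.../O..]: 5 plies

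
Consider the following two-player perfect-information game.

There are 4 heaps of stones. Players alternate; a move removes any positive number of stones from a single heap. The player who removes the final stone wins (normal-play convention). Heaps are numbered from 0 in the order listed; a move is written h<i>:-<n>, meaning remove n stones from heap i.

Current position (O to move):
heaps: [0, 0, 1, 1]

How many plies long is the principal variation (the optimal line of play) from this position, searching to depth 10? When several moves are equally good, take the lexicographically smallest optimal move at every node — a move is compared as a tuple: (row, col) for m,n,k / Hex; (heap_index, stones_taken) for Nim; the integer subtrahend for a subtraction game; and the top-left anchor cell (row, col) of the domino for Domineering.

p1 O@[(0,0,1,1)]: h2:-1[(0,0,0,1)]-1* h3:-1[(0,0,1,0)]-1
p2 X@[(0,0,0,1)]: h3:-1[(0,0,0,0)]+1*
p3 O@[(0,0,0,0)] terminal -1; root [(0,0,1,1)] d10

PV length from [(0,0,1,1)]: 2 plies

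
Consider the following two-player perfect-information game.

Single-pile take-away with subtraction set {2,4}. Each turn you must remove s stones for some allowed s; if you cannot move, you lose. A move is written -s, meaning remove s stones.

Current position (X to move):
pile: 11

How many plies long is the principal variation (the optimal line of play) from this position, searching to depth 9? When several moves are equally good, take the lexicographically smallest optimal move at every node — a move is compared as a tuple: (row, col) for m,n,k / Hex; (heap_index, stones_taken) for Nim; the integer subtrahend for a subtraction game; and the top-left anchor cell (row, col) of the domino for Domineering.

PV length from [11]: 3 plies

[11] X move#1: -2:-1/9, -4:+1/7*
[7] O move#2: -2:-1/5*, -4:-1/3
[5] X move#3: -2:-1/3, -4:+1/1*
[1] end (terminal -1, O#4); searched 11 to 9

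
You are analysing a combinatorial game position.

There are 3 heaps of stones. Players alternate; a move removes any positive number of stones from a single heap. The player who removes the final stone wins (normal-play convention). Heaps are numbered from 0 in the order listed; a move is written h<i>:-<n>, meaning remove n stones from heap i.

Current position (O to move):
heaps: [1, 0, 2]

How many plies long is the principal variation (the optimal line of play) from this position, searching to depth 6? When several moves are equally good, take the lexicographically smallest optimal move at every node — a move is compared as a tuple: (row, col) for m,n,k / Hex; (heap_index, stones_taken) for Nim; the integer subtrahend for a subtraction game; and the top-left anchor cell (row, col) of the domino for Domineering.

ply 1, O at (1,0,2) | h0:-1=-1→(0,0,2); h2:-1=+1→(1,0,1)*; h2:-2=-1→(1,0,0)
ply 2, X at (1,0,1) | h0:-1=-1→(0,0,1)*; h2:-1=-1→(1,0,0)
ply 3, O at (0,0,1) | h2:-1=+1→(0,0,0)*
ply 4: (0,0,0) is terminal -1 (X); from (1,0,2) depth 6

PV length from [(1,0,2)]: 3 plies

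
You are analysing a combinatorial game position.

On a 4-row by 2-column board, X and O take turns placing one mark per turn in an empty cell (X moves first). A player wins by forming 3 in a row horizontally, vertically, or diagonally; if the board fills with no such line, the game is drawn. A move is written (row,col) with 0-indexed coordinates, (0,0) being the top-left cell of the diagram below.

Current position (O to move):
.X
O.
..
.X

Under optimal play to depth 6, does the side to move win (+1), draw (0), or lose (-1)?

value(.X/O./../.X, O) = +1

ply 1, O at .X/O./../.X | (0,0)=+0→OX/O./../.X; (1,1)=+0→.X/OO/../.X; (2,0)=+1→.X/O./O./.X*; (2,1)=+0→.X/O./.O/.X; (3,0)=+0→.X/O./../OX
ply 2, X at .X/O./O./.X | (0,0)=-1→XX/O./O./.X*; (1,1)=-1→.X/OX/O./.X; (2,1)=-1→.X/O./OX/.X; (3,0)=-1→.X/O./O./XX
ply 3, O at XX/O./O./.X | (1,1)=+0→XX/OO/O./.X; (2,1)=+0→XX/O./OO/.X; (3,0)=+1→XX/O./O./OX*
ply 4: XX/O./O./OX is terminal -1 (X); from .X/O./../.X depth 6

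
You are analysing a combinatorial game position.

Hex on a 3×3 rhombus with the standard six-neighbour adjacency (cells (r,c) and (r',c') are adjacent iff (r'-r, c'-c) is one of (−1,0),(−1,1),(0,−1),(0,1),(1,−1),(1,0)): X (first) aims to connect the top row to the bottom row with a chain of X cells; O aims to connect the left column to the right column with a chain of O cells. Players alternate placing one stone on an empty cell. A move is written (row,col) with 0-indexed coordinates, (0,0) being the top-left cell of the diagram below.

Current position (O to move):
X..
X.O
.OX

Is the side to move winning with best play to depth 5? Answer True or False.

ply 1, O at X../X.O/.OX | (0,1)=-1→XO./X.O/.OX; (0,2)=-1→X.O/X.O/.OX; (1,1)=-1→X../XOO/.OX; (2,0)=+1→X../X.O/OOX*
ply 2: X../X.O/OOX is terminal -1 (X); from X../X.O/.OX depth 5

O winning at [X../X.O/.OX]: True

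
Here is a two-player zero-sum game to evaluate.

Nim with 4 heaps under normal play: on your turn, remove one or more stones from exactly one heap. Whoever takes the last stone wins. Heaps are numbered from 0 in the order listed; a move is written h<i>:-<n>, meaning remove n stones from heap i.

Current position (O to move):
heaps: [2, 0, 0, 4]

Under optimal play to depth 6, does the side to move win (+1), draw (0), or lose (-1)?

ply 1, O at (2,0,0,4) | h0:-1=-1→(1,0,0,4); h0:-2=-1→(0,0,0,4); h3:-1=-1→(2,0,0,3); h3:-2=+1→(2,0,0,2)*; h3:-3=-1→(2,0,0,1); h3:-4=-1→(2,0,0,0)
ply 2, X at (2,0,0,2) | h0:-1=-1→(1,0,0,2)*; h0:-2=-1→(0,0,0,2); h3:-1=-1→(2,0,0,1); h3:-2=-1→(2,0,0,0)
ply 3, O at (1,0,0,2) | h0:-1=-1→(0,0,0,2); h3:-1=+1→(1,0,0,1)*; h3:-2=-1→(1,0,0,0)
ply 4, X at (1,0,0,1) | h0:-1=-1→(0,0,0,1)*; h3:-1=-1→(1,0,0,0)
ply 5, O at (0,0,0,1) | h3:-1=+1→(0,0,0,0)*
ply 6: (0,0,0,0) is terminal -1 (X); from (2,0,0,4) depth 6

value((2,0,0,4), O) = +1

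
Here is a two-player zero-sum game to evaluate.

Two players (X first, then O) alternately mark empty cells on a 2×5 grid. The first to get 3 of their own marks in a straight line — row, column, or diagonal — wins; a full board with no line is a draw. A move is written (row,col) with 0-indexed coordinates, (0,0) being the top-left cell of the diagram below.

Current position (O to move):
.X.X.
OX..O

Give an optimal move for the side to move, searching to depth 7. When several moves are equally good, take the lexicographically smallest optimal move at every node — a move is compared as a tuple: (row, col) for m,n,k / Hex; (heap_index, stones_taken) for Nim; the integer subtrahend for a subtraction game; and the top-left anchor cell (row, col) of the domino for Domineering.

O's best at [.X.X./OX..O]: (0,2)

[.X.X./OX..O] O move#1: (0,0):-1/OX.X./OX..O, (0,2):+0/.XOX./OX..O*, (0,4):-1/.X.XO/OX..O, (1,2):-1/.X.X./OXO.O, (1,3):-1/.X.X./OX.OO
[.XOX./OX..O] X move#2: (0,0):+0/XXOX./OX..O*, (0,4):+0/.XOXX/OX..O, (1,2):+0/.XOX./OXX.O, (1,3):+0/.XOX./OX.XO
[XXOX./OX..O] O move#3: (0,4):+0/XXOXO/OX..O*, (1,2):+0/XXOX./OXO.O, (1,3):+0/XXOX./OX.OO
[XXOXO/OX..O] X move#4: (1,2):+0/XXOXO/OXX.O*, (1,3):+0/XXOXO/OX.XO
[XXOXO/OXX.O] O move#5: (1,3):+0/XXOXO/OXXOO*
[XXOXO/OXXOO] end (terminal +0, X#6); searched .X.X./OX..O to 7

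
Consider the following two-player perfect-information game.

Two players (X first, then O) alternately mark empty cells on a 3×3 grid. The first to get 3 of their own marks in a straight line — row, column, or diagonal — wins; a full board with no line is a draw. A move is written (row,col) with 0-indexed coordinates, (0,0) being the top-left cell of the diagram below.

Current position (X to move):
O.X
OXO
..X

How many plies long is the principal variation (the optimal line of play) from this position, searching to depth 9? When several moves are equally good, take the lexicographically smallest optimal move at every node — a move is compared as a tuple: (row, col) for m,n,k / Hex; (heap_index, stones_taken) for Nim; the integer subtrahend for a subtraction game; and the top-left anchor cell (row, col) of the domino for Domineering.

PV length from [O.X/OXO/..X]: 1 ply

[O.X/OXO/..X] X move#1: (0,1):-1/OXX/OXO/..X, (2,0):+1/O.X/OXO/X.X*, (2,1):-1/O.X/OXO/.XX
[O.X/OXO/X.X] end (terminal -1, O#2); searched O.X/OXO/..X to 9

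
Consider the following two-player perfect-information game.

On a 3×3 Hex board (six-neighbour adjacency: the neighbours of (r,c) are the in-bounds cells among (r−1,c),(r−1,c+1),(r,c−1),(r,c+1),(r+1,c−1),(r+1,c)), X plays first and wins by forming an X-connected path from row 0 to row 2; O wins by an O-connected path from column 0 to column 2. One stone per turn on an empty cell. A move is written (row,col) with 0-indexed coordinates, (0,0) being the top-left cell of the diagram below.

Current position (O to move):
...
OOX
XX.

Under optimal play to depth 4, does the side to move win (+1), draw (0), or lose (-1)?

p1 O@[.../OOX/XX.]: (0,0)[O../OOX/XX.]-1 (0,1)[.O./OOX/XX.]-1 (0,2)[..O/OOX/XX.]+1* (2,2)[.../OOX/XXO]-1
p2 X@[..O/OOX/XX.] terminal -1; root [.../OOX/XX.] d4

value(.../OOX/XX., O) = +1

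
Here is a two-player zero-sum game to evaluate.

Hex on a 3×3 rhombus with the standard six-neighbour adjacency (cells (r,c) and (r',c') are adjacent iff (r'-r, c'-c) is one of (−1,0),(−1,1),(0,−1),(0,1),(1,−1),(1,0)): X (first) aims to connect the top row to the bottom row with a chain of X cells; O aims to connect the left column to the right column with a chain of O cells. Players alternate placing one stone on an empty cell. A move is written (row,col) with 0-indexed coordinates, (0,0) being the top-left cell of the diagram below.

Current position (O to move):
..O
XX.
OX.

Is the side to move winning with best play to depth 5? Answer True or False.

O winning at [..O/XX./OX.]: False

ply 1, O at ..O/XX./OX. | (0,0)=-1→O.O/XX./OX.*; (0,1)=-1→.OO/XX./OX.; (1,2)=-1→..O/XXO/OX.; (2,2)=-1→..O/XX./OXO
ply 2, X at O.O/XX./OX. | (0,1)=+1→OXO/XX./OX.*; (1,2)=-1→O.O/XXX/OX.; (2,2)=-1→O.O/XX./OXX
ply 3: OXO/XX./OX. is terminal -1 (O); from ..O/XX./OX. depth 5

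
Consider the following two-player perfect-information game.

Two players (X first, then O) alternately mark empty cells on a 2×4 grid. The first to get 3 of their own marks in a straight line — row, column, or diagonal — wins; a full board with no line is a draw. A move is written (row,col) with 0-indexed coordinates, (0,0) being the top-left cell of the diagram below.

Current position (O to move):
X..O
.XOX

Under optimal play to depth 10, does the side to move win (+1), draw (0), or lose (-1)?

value(X..O/.XOX, O) = 0

[X..O/.XOX] O move#1: (0,1):+0/XO.O/.XOX*, (0,2):+0/X.OO/.XOX, (1,0):+0/X..O/OXOX
[XO.O/.XOX] X move#2: (0,2):+0/XOXO/.XOX*, (1,0):-1/XO.O/XXOX
[XOXO/.XOX] O move#3: (1,0):+0/XOXO/OXOX*
[XOXO/OXOX] end (terminal +0, X#4); searched X..O/.XOX to 10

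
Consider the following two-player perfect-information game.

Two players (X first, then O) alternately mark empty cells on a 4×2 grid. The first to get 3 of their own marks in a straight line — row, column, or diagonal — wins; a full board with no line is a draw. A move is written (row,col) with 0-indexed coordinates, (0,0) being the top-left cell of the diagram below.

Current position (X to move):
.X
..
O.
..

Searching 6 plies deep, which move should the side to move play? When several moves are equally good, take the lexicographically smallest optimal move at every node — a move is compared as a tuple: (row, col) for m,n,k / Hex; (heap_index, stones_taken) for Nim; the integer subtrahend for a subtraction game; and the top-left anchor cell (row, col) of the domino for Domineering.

X's best at [.X/../O./..]: (0,0)

ply 1, X at .X/../O./.. | (0,0)=+0→XX/../O./..*; (1,0)=+0→.X/X./O./..; (1,1)=+0→.X/.X/O./..; (2,1)=+0→.X/../OX/..; (3,0)=+0→.X/../O./X.; (3,1)=-1→.X/../O./.X
ply 2, O at XX/../O./.. | (1,0)=+0→XX/O./O./..*; (1,1)=+0→XX/.O/O./..; (2,1)=+0→XX/../OO/..; (3,0)=+0→XX/../O./O.; (3,1)=+0→XX/../O./.O
ply 3, X at XX/O./O./.. | (1,1)=-1→XX/OX/O./..; (2,1)=-1→XX/O./OX/..; (3,0)=+0→XX/O./O./X.*; (3,1)=-1→XX/O./O./.X
ply 4, O at XX/O./O./X. | (1,1)=+0→XX/OO/O./X.*; (2,1)=+0→XX/O./OO/X.; (3,1)=+0→XX/O./O./XO
ply 5, X at XX/OO/O./X. | (2,1)=+0→XX/OO/OX/X.*; (3,1)=+0→XX/OO/O./XX
ply 6, O at XX/OO/OX/X. | (3,1)=+0→XX/OO/OX/XO*
ply 7: XX/OO/OX/XO is terminal +0 (X); from .X/../O./.. depth 6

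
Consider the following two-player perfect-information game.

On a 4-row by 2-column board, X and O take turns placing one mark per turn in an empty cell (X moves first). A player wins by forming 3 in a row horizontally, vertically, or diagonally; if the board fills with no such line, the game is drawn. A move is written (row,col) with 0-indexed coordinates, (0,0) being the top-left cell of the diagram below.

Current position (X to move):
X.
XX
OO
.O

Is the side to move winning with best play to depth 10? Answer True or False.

p1 X@[X./XX/OO/.O]: (0,1)[XX/XX/OO/.O]+0* (3,0)[X./XX/OO/XO]+0
p2 O@[XX/XX/OO/.O]: (3,0)[XX/XX/OO/OO]+0*
p3 X@[XX/XX/OO/OO] terminal +0; root [X./XX/OO/.O] d10

X winning at [X./XX/OO/.O]: False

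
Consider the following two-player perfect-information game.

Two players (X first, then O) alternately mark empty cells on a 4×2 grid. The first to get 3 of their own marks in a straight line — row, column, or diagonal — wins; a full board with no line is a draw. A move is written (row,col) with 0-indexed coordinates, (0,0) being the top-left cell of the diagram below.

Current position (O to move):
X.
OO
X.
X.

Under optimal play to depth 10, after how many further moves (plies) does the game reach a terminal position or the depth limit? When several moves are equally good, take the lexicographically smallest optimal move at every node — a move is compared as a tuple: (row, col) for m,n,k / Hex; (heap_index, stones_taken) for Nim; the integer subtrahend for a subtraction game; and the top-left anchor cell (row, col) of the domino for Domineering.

ply 1, O at X./OO/X./X. | (0,1)=+0→XO/OO/X./X.; (2,1)=+1→X./OO/XO/X.*; (3,1)=+0→X./OO/X./XO
ply 2, X at X./OO/XO/X. | (0,1)=-1→XX/OO/XO/X.*; (3,1)=-1→X./OO/XO/XX
ply 3, O at XX/OO/XO/X. | (3,1)=+1→XX/OO/XO/XO*
ply 4: XX/OO/XO/XO is terminal -1 (X); from X./OO/X./X. depth 10

PV length from [X./OO/X./X.]: 3 plies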